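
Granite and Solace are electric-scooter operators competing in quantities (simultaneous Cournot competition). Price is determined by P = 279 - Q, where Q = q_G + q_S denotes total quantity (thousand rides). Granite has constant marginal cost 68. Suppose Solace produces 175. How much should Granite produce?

With the rival's output fixed at 175, Granite's profit is π_G = (279 - 175 - q_G)q_G - (68q_G) = (104 - q_G)q_G - (68q_G).
∂π_G/∂q_G = 36 - 2q_G = 0, so q_G = 18.

18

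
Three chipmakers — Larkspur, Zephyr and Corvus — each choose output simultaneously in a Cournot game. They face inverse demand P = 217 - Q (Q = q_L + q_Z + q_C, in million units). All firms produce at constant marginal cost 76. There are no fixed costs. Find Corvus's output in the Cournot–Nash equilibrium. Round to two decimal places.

A representative firm's profit is π_i = q_i(217 - Q) - 76q_i.
Setting ∂π_i/∂q_i = 0 with rivals' quantities fixed: 141 - 2q_i - Σ_{j≠i} q_j = 0.
By symmetry each firm produces the same amount; substituting Σ_{j≠i} q_j = 2q_i yields q_i = 141/4.

35.25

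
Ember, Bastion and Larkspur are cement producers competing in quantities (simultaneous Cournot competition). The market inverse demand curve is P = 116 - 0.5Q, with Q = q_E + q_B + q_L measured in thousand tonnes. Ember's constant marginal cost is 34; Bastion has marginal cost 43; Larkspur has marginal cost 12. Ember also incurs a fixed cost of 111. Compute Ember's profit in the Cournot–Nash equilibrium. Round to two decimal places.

484.13

Ember's profit: π_E = (116 - 0.5Q)q_E - (34q_E). Setting ∂π_E/∂q_E = 0: 82 - q_E - (1/2)(q_B + q_L) = 0.
Bastion's profit: π_B = (116 - 0.5Q)q_B - (43q_B). Setting ∂π_B/∂q_B = 0: 73 - q_B - (1/2)(q_E + q_L) = 0.
Larkspur's profit: π_L = (116 - 0.5Q)q_L - (12q_L). Setting ∂π_L/∂q_L = 0: 104 - q_L - (1/2)(q_E + q_B) = 0.
Adding the 3 conditions: 259 − Q − Q = 0, i.e. Q = 259/2.
Back-substituting: q_E = (82 − 259/4)/(1/2) = 69/2, q_B = (73 − 259/4)/(1/2) = 33/2, q_L = (104 − 259/4)/(1/2) = 157/2.
Price P = 116 - (1/2)·(259/2) = 205/4.
Ember's profit: (205/4 - 34)·(69/2) - 111 = 484.1250.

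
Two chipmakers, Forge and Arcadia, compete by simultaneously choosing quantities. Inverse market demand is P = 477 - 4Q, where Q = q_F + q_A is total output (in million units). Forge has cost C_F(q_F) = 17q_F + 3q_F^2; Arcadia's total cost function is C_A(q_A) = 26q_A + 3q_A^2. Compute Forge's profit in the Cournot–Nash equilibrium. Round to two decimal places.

4643.44

Forge's profit: π_F = (477 - 4Q)q_F - (17q_F + 3q_F²). Setting ∂π_F/∂q_F = 0: 460 - 14q_F - 4(q_A) = 0.
Arcadia's profit: π_A = (477 - 4Q)q_A - (26q_A + 3q_A²). Setting ∂π_A/∂q_A = 0: 451 - 14q_A - 4(q_F) = 0.
Best responses: q_F = (460 - 4q_A)/14, q_A = (451 - 4q_F)/14.
Substituting one into the other gives q_F = 1159/45 and q_A = 24.8556.
Price P = 477 - 4·(911/18) = 274.5556.
Forge's profit: 274.5556·(1159/45) - 17·(1159/45) - 3(1159/45)² = 4643.4405.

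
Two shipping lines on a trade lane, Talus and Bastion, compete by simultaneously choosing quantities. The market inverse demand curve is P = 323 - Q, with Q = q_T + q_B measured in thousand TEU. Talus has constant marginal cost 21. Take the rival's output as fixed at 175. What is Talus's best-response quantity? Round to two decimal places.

63.50

With the rival's output fixed at 175, Talus's profit is π_T = (323 - 175 - q_T)q_T - (21q_T) = (148 - q_T)q_T - (21q_T).
∂π_T/∂q_T = 127 - 2q_T = 0, so q_T = 127/2.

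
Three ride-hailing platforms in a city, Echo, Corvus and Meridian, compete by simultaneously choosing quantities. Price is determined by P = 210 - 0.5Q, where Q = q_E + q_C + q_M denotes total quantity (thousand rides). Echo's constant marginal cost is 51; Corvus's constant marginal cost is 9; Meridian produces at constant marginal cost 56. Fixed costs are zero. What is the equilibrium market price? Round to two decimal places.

Echo's profit: π_E = (210 - 0.5Q)q_E - (51q_E). Setting ∂π_E/∂q_E = 0: 159 - q_E - (1/2)(q_C + q_M) = 0.
Corvus's first-order condition: 201 - q_C - (1/2)(q_E + q_M) = 0.
Meridian's first-order condition: 154 - q_M - (1/2)(q_E + q_C) = 0.
Adding the 3 conditions: 514 − Q − Q = 0, i.e. Q = 257.
Back-substituting: q_E = (159 − 257/2)/(1/2) = 61, q_C = (201 − 257/2)/(1/2) = 145, q_M = (154 − 257/2)/(1/2) = 51.
Total output Q = 257, so price P = 210 - (1/2)·257 = 163/2.

81.50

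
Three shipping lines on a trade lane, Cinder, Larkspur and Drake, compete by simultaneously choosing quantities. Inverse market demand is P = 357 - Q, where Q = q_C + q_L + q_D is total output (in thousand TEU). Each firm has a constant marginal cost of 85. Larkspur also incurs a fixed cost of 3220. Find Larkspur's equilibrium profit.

A representative firm's profit is π_i = q_i(357 - Q) - 85q_i.
Setting ∂π_i/∂q_i = 0 with rivals' quantities fixed: 272 - 2q_i - Σ_{j≠i} q_j = 0.
With identical firms every q_j equals q_i, so Σ_{j≠i} q_j = 2q_i and 272 = 4q_i, giving q_i = 68.
Price P = 357 - 204 = 153.
Larkspur's profit: (153 - 85)·68 - 3220 = 1404.

1404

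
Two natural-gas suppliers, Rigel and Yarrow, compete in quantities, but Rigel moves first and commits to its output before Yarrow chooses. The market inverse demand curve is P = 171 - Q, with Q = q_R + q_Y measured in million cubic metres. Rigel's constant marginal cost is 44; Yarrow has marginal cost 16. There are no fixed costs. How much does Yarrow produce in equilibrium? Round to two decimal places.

52.75

The follower Yarrow best-responds to any q_R: π_Y = (171 - Q)q_Y - 16q_Y.
∂π_Y/∂q_Y = 155 - q_R - 2q_Y = 0 gives the reaction function q_Y = (155 - q_R)/2.
The leader anticipates this reaction. Substituting into P = 171 - Q gives P = 187/2 - (1/2)q_R, so π_R = (187/2 - (1/2)q_R)q_R - 44q_R.
The leader's first-order condition 99/2 - q_R = 0 yields q_R = 99/2.
Then q_Y = (155 - 99/2)/2 = 211/4.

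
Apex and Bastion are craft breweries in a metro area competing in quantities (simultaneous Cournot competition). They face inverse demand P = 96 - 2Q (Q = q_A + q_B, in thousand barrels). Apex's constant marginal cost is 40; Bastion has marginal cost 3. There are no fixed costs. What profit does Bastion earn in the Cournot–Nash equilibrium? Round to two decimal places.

938.89

Apex's profit: π_A = (96 - 2Q)q_A - (40q_A). Setting ∂π_A/∂q_A = 0: 56 - 4q_A - 2(q_B) = 0.
Bastion's first-order condition: 93 - 4q_B - 2(q_A) = 0.
Rearranging gives the reaction functions q_A = (56 - 2q_B)/4 and q_B = (93 - 2q_A)/4.
Substituting one into the other gives q_A = 19/6 and q_B = 65/3.
Price P = 96 - 2·(149/6) = 139/3.
Bastion's profit: (139/3 - 3)·(65/3) = 938.8889.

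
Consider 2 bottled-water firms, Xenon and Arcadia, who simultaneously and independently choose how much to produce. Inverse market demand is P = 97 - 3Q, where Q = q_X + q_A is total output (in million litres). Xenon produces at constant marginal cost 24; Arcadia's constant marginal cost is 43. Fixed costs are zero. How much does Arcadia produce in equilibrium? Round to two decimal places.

3.89

Xenon's profit: π_X = (97 - 3Q)q_X - (24q_X). Setting ∂π_X/∂q_X = 0: 73 - 6q_X - 3(q_A) = 0.
Arcadia's profit: π_A = (97 - 3Q)q_A - (43q_A). Setting ∂π_A/∂q_A = 0: 54 - 6q_A - 3(q_X) = 0.
So q_X = (73 - 3q_A)/6 and q_A = (54 - 3q_X)/6.
Solving the pair: q_X = 92/9, q_A = 35/9.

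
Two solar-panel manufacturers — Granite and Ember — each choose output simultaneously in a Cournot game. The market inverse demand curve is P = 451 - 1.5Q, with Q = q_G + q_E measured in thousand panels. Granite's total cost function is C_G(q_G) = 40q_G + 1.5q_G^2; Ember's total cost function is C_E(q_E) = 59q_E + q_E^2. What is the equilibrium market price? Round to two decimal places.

Granite's profit: π_G = (451 - 1.5Q)q_G - (40q_G + (3/2)q_G²). Setting ∂π_G/∂q_G = 0: 411 - 6q_G - (3/2)(q_E) = 0.
Ember's profit: π_E = (451 - 1.5Q)q_E - (59q_E + q_E²). Setting ∂π_E/∂q_E = 0: 392 - 5q_E - (3/2)(q_G) = 0.
Best responses: q_G = (411 - (3/2)q_E)/6, q_E = (392 - (3/2)q_G)/5.
Substituting one into the other gives q_G = 1956/37 and q_E = 62.5405.
Total output Q = 115.4054, so price P = 451 - (3/2)·115.4054 = 277.8919.

277.89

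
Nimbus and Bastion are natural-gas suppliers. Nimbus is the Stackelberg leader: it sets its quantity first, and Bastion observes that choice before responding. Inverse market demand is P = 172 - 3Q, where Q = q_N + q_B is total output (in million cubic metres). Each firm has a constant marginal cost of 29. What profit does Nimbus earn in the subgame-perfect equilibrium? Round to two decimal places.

852.04

Solve by backward induction. Given q_N, the follower Bastion maximises π_B = (172 - 3q_N - 3q_B)q_B - 29q_B.
∂π_B/∂q_B = 143 - 3q_N - 6q_B = 0 gives the reaction function q_B = (143 - 3q_N)/6.
Nimbus substitutes q_B(q_N) into its own profit: π_N = q_N(172 - 3q_N - (143 - 3q_N)/2) - 29q_N = (201/2 - (3/2)q_N)q_N - 29q_N.
The leader's first-order condition 143/2 - 3q_N = 0 yields q_N = 143/6.
Then q_B = (143 - 3·(143/6))/6 = 143/12.
Price P = 172 - 3·(143/4) = 259/4.
Nimbus's profit: (259/4 - 29)·(143/6) = 852.0417.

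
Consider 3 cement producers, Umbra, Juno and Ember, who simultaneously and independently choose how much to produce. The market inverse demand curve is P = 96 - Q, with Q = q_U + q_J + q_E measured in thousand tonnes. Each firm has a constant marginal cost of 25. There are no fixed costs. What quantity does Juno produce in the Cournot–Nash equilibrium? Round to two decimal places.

Each firm earns π_i = (96 - Q)q_i - 25q_i.
Setting ∂π_i/∂q_i = 0 with rivals' quantities fixed: 71 - 2q_i - Σ_{j≠i} q_j = 0.
By symmetry each firm produces the same amount; substituting Σ_{j≠i} q_j = 2q_i yields q_i = 71/4.

17.75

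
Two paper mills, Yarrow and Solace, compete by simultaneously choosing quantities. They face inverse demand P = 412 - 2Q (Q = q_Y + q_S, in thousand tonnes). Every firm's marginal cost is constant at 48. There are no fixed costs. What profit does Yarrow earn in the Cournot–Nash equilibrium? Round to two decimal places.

7360.89

Each firm earns π_i = (412 - 2Q)q_i - 48q_i.
First-order condition (treating rivals' output as given): 364 - 4q_i - 2q_j = 0.
With identical firms every q_j equals q_i, so q_j = q_i and 364 = 6q_i, giving q_i = 182/3.
Price P = 412 - 2·(364/3) = 508/3.
Yarrow's profit: (508/3 - 48)·(182/3) = 7360.8889.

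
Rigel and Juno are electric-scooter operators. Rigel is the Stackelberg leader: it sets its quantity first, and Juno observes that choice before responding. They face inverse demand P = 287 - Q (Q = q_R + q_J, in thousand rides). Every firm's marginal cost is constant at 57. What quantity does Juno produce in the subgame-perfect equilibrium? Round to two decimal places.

57.50

The follower Juno best-responds to any q_R: π_J = (287 - Q)q_J - 57q_J.
∂π_J/∂q_J = 230 - q_R - 2q_J = 0 gives the reaction function q_J = (230 - q_R)/2.
The leader anticipates this reaction. Substituting into P = 287 - Q gives P = 172 - (1/2)q_R, so π_R = (172 - (1/2)q_R)q_R - 57q_R.
Leader FOC: 115 - q_R = 0, so q_R = 115.
Then q_J = (230 - 115)/2 = 115/2.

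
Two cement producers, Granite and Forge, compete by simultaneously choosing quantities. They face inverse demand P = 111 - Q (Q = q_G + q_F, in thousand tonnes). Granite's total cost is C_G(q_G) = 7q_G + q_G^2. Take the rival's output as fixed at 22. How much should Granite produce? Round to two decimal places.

20.50

With the rival's output fixed at 22, Granite's profit is π_G = (111 - 22 - q_G)q_G - (7q_G + q_G²) = (89 - q_G)q_G - (7q_G + q_G²).
∂π_G/∂q_G = 82 - 4q_G = 0, so q_G = 41/2.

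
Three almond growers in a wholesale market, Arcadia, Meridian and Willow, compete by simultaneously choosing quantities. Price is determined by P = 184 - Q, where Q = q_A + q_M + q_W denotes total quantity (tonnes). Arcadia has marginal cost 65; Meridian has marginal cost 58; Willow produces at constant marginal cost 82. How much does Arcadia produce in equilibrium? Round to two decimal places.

Arcadia's profit: π_A = (184 - Q)q_A - (65q_A). Setting ∂π_A/∂q_A = 0: 119 - 2q_A - (q_M + q_W) = 0.
Meridian's profit: π_M = (184 - Q)q_M - (58q_M). Setting ∂π_M/∂q_M = 0: 126 - 2q_M - (q_A + q_W) = 0.
Willow's profit: π_W = (184 - Q)q_W - (82q_W). Setting ∂π_W/∂q_W = 0: 102 - 2q_W - (q_A + q_M) = 0.
Adding the 3 conditions: 347 − 2Q − 2Q = 0, i.e. Q = 347/4.
Back-substituting: q_A = (119 − 347/4) = 129/4, q_M = (126 − 347/4) = 157/4, q_W = (102 − 347/4) = 61/4.

32.25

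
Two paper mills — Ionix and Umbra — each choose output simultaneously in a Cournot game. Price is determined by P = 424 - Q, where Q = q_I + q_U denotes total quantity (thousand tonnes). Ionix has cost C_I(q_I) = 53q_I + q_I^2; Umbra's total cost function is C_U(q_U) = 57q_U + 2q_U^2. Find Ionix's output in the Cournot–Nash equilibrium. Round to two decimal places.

80.83

Ionix's profit: π_I = (424 - Q)q_I - (53q_I + q_I²). Setting ∂π_I/∂q_I = 0: 371 - 4q_I - (q_U) = 0.
Umbra's profit: π_U = (424 - Q)q_U - (57q_U + 2q_U²). Setting ∂π_U/∂q_U = 0: 367 - 6q_U - (q_I) = 0.
So q_I = (371 - q_U)/4 and q_U = (367 - q_I)/6.
Substituting one into the other gives q_I = 1859/23 and q_U = 1097/23.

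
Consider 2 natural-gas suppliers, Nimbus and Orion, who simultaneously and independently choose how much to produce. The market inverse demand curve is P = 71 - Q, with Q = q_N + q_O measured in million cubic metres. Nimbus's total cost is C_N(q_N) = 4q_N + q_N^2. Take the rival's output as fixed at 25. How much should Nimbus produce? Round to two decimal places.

10.50

With the rival's output fixed at 25, Nimbus's profit is π_N = (71 - 25 - q_N)q_N - (4q_N + q_N²) = (46 - q_N)q_N - (4q_N + q_N²).
∂π_N/∂q_N = 42 - 4q_N = 0, so q_N = 21/2.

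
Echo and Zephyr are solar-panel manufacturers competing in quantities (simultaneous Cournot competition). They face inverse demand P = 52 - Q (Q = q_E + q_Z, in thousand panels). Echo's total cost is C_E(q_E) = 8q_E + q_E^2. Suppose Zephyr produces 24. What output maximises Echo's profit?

With the rival's output fixed at 24, Echo's profit is π_E = (52 - 24 - q_E)q_E - (8q_E + q_E²) = (28 - q_E)q_E - (8q_E + q_E²).
∂π_E/∂q_E = 20 - 4q_E = 0, so q_E = 5.

5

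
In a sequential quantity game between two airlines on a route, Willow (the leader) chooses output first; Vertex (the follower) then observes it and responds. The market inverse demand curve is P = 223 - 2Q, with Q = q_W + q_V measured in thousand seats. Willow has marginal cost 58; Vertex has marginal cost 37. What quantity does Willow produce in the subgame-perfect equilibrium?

36

Solve by backward induction. Given q_W, the follower Vertex maximises π_V = (223 - 2q_W - 2q_V)q_V - 37q_V.
Follower FOC: 186 - 2q_W - 4q_V = 0, so q_V(q_W) = (186 - 2q_W)/4.
Willow substitutes q_V(q_W) into its own profit: π_W = q_W(223 - 2q_W - (186 - 2q_W)/2) - 58q_W = (130 - q_W)q_W - 58q_W.
The leader's first-order condition 72 - 2q_W = 0 yields q_W = 36.
Then q_V = (186 - 2·36)/4 = 57/2.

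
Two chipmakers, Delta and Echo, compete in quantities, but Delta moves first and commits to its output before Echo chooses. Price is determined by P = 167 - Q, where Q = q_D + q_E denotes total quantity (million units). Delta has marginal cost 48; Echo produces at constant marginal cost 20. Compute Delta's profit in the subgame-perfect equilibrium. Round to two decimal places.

The follower Echo best-responds to any q_D: π_E = (167 - Q)q_E - 20q_E.
Setting the follower's marginal profit to zero, 147 - q_D - 2q_E = 0, i.e. q_E = (147 - q_D)/2.
Delta substitutes q_E(q_D) into its own profit: π_D = q_D(167 - q_D - (147 - q_D)/2) - 48q_D = (187/2 - (1/2)q_D)q_D - 48q_D.
Maximising: ∂π_D/∂q_D = 91/2 - q_D = 0, giving q_D = 91/2.
Then q_E = (147 - 91/2)/2 = 203/4.
Price P = 167 - 385/4 = 283/4.
Delta's profit: (283/4 - 48)·(91/2) = 1035.1250.

1035.13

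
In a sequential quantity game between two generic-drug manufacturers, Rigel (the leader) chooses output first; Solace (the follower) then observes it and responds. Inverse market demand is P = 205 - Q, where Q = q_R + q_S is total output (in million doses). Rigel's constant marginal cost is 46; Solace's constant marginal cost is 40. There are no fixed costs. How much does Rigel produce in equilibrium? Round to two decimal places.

76.50

Solve by backward induction. Given q_R, the follower Solace maximises π_S = (205 - q_R - q_S)q_S - 40q_S.
Follower FOC: 165 - q_R - 2q_S = 0, so q_S(q_R) = (165 - q_R)/2.
Rigel substitutes q_S(q_R) into its own profit: π_R = q_R(205 - q_R - (165 - q_R)/2) - 46q_R = (245/2 - (1/2)q_R)q_R - 46q_R.
Maximising: ∂π_R/∂q_R = 153/2 - q_R = 0, giving q_R = 153/2.
Then q_S = (165 - 153/2)/2 = 177/4.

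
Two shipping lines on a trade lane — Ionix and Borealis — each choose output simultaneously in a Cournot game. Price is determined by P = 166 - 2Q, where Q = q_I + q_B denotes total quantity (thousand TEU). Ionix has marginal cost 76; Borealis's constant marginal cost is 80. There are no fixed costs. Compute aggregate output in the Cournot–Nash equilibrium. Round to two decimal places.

Ionix's profit: π_I = (166 - 2Q)q_I - (76q_I). Setting ∂π_I/∂q_I = 0: 90 - 4q_I - 2(q_B) = 0.
Borealis's first-order condition: 86 - 4q_B - 2(q_I) = 0.
Rearranging gives the reaction functions q_I = (90 - 2q_B)/4 and q_B = (86 - 2q_I)/4.
Substituting one into the other gives q_I = 47/3 and q_B = 41/3.
Total output Q = 47/3 + 41/3 = 88/3.

29.33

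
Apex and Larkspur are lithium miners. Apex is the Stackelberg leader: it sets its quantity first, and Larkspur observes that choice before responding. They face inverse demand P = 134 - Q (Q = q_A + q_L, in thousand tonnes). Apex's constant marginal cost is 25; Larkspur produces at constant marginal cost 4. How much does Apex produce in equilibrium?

The follower Larkspur best-responds to any q_A: π_L = (134 - Q)q_L - 4q_L.
∂π_L/∂q_L = 130 - q_A - 2q_L = 0 gives the reaction function q_L = (130 - q_A)/2.
The leader anticipates this reaction. Substituting into P = 134 - Q gives P = 69 - (1/2)q_A, so π_A = (69 - (1/2)q_A)q_A - 25q_A.
Maximising: ∂π_A/∂q_A = 44 - q_A = 0, giving q_A = 44.
Then q_L = (130 - 44)/2 = 43.

44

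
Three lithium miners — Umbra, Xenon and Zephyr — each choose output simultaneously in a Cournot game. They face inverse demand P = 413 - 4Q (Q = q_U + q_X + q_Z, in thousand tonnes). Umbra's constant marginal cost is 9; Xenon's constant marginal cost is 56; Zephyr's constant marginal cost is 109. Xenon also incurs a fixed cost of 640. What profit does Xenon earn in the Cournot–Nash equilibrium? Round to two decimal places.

Umbra's profit: π_U = (413 - 4Q)q_U - (9q_U). Setting ∂π_U/∂q_U = 0: 404 - 8q_U - 4(q_X + q_Z) = 0.
Xenon's first-order condition: 357 - 8q_X - 4(q_U + q_Z) = 0.
Zephyr's first-order condition: 304 - 8q_Z - 4(q_U + q_X) = 0.
Adding the 3 conditions: 1065 − 8Q − 8Q = 0, i.e. Q = 1065/16.
Back-substituting: q_U = (404 − 1065/4)/4 = 551/16, q_X = (357 − 1065/4)/4 = 363/16, q_Z = (304 − 1065/4)/4 = 151/16.
Price P = 413 - 4·(1065/16) = 587/4.
Xenon's profit: (587/4 - 56)·(363/16) - 640 = 1418.8906.

1418.89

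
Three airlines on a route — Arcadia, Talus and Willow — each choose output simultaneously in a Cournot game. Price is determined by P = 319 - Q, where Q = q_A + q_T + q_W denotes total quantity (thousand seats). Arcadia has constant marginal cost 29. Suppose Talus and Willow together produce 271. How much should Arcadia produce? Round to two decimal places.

9.50

With rivals' combined output fixed at 271, Arcadia's profit is π_A = (319 - 271 - q_A)q_A - (29q_A) = (48 - q_A)q_A - (29q_A).
∂π_A/∂q_A = 19 - 2q_A = 0, so q_A = 19/2.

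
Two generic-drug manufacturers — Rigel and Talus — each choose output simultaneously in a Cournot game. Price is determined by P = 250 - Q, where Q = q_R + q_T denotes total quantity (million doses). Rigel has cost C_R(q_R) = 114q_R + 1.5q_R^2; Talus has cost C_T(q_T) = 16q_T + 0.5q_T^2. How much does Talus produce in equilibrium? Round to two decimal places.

Rigel's profit: π_R = (250 - Q)q_R - (114q_R + (3/2)q_R²). Setting ∂π_R/∂q_R = 0: 136 - 5q_R - (q_T) = 0.
Talus's first-order condition: 234 - 3q_T - (q_R) = 0.
Best responses: q_R = (136 - q_T)/5, q_T = (234 - q_R)/3.
Substituting one into the other gives q_R = 87/7 and q_T = 517/7.

73.86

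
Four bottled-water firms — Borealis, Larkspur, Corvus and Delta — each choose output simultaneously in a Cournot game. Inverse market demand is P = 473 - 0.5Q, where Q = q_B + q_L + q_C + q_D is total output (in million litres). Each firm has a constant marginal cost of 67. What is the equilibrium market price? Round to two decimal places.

148.20

A representative firm's profit is π_i = q_i(473 - 0.5Q) - 67q_i.
First-order condition (treating rivals' output as given): 406 - q_i - (1/2)·Σ_{j≠i} q_j = 0.
By symmetry each firm produces the same amount; substituting Σ_{j≠i} q_j = 3q_i yields q_i = 406/(5/2) = 812/5.
Total output Q = 649.6000, so price P = 473 - (1/2)·649.6000 = 741/5.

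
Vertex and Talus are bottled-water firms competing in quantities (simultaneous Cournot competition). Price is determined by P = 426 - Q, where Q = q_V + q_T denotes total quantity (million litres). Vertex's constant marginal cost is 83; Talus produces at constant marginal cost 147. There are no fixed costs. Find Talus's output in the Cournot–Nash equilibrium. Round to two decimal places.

71.67

Vertex's profit: π_V = (426 - Q)q_V - (83q_V). Setting ∂π_V/∂q_V = 0: 343 - 2q_V - (q_T) = 0.
Talus's first-order condition: 279 - 2q_T - (q_V) = 0.
Rearranging gives the reaction functions q_V = (343 - q_T)/2 and q_T = (279 - q_V)/2.
Solving the pair: q_V = 407/3, q_T = 215/3.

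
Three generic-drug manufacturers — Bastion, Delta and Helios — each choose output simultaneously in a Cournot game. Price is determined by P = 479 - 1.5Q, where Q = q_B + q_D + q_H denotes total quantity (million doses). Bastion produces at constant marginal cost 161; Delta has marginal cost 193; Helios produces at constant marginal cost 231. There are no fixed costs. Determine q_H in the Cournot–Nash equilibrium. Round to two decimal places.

23.33

Bastion's profit: π_B = (479 - 1.5Q)q_B - (161q_B). Setting ∂π_B/∂q_B = 0: 318 - 3q_B - (3/2)(q_D + q_H) = 0.
Delta's first-order condition: 286 - 3q_D - (3/2)(q_B + q_H) = 0.
Helios's profit: π_H = (479 - 1.5Q)q_H - (231q_H). Setting ∂π_H/∂q_H = 0: 248 - 3q_H - (3/2)(q_B + q_D) = 0.
Adding the 3 conditions: 852 − 3Q − 3Q = 0, i.e. Q = 142.
Back-substituting: q_B = (318 − 213)/(3/2) = 70, q_D = (286 − 213)/(3/2) = 146/3, q_H = (248 − 213)/(3/2) = 70/3.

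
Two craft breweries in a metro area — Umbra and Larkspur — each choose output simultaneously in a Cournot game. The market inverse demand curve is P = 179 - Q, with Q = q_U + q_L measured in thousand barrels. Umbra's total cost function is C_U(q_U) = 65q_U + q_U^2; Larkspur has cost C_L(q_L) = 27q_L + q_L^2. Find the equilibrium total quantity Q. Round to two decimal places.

Umbra's profit: π_U = (179 - Q)q_U - (65q_U + q_U²). Setting ∂π_U/∂q_U = 0: 114 - 4q_U - (q_L) = 0.
Larkspur's profit: π_L = (179 - Q)q_L - (27q_L + q_L²). Setting ∂π_L/∂q_L = 0: 152 - 4q_L - (q_U) = 0.
Rearranging gives the reaction functions q_U = (114 - q_L)/4 and q_L = (152 - q_U)/4.
Substituting one into the other gives q_U = 304/15 and q_L = 494/15.
Total output Q = 304/15 + 494/15 = 266/5.

53.20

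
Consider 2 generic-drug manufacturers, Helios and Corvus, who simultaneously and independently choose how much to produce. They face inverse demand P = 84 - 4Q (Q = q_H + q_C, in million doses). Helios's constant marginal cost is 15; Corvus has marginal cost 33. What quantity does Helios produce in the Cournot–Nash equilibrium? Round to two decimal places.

7.25

Helios's profit: π_H = (84 - 4Q)q_H - (15q_H). Setting ∂π_H/∂q_H = 0: 69 - 8q_H - 4(q_C) = 0.
Corvus's first-order condition: 51 - 8q_C - 4(q_H) = 0.
Rearranging gives the reaction functions q_H = (69 - 4q_C)/8 and q_C = (51 - 4q_H)/8.
Substituting one into the other gives q_H = 29/4 and q_C = 11/4.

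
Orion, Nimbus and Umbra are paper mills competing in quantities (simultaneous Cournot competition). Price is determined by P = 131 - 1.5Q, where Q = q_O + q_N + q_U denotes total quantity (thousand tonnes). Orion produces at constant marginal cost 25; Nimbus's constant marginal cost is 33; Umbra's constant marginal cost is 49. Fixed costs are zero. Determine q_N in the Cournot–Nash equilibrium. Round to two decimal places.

17.67

Orion's profit: π_O = (131 - 1.5Q)q_O - (25q_O). Setting ∂π_O/∂q_O = 0: 106 - 3q_O - (3/2)(q_N + q_U) = 0.
Nimbus's profit: π_N = (131 - 1.5Q)q_N - (33q_N). Setting ∂π_N/∂q_N = 0: 98 - 3q_N - (3/2)(q_O + q_U) = 0.
Umbra's profit: π_U = (131 - 1.5Q)q_U - (49q_U). Setting ∂π_U/∂q_U = 0: 82 - 3q_U - (3/2)(q_O + q_N) = 0.
Summing all 3 equations gives 286 − 6Q = 0, hence Q = 143/3.
Back-substituting: q_O = (106 − 143/2)/(3/2) = 23, q_N = (98 − 143/2)/(3/2) = 53/3, q_U = (82 − 143/2)/(3/2) = 7.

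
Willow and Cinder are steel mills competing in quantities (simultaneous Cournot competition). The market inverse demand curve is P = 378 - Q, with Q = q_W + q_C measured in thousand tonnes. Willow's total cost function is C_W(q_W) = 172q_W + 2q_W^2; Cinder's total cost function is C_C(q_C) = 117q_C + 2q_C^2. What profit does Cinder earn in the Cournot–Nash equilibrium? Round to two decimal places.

4529.63

Willow's profit: π_W = (378 - Q)q_W - (172q_W + 2q_W²). Setting ∂π_W/∂q_W = 0: 206 - 6q_W - (q_C) = 0.
Cinder's first-order condition: 261 - 6q_C - (q_W) = 0.
Rearranging gives the reaction functions q_W = (206 - q_C)/6 and q_C = (261 - q_W)/6.
Solving the pair: q_W = 195/7, q_C = 272/7.
Price P = 378 - 467/7 = 311.2857.
Cinder's profit: 311.2857·(272/7) - 117·(272/7) - 2(272/7)² = 4529.6327.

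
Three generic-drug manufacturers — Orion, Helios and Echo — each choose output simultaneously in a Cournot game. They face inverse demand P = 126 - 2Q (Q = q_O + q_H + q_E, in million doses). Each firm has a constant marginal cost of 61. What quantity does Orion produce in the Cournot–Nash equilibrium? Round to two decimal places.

8.13

Each firm earns π_i = (126 - 2Q)q_i - 61q_i.
Setting ∂π_i/∂q_i = 0 with rivals' quantities fixed: 65 - 4q_i - 2·Σ_{j≠i} q_j = 0.
By symmetry each firm produces the same amount; substituting Σ_{j≠i} q_j = 2q_i yields q_i = 65/8.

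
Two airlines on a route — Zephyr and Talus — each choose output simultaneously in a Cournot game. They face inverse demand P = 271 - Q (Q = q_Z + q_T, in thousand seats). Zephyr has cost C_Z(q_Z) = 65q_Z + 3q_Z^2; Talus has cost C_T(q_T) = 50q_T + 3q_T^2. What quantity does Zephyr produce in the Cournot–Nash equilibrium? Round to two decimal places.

Zephyr's profit: π_Z = (271 - Q)q_Z - (65q_Z + 3q_Z²). Setting ∂π_Z/∂q_Z = 0: 206 - 8q_Z - (q_T) = 0.
Talus's profit: π_T = (271 - Q)q_T - (50q_T + 3q_T²). Setting ∂π_T/∂q_T = 0: 221 - 8q_T - (q_Z) = 0.
Best responses: q_Z = (206 - q_T)/8, q_T = (221 - q_Z)/8.
Substituting one into the other gives q_Z = 1427/63 and q_T = 1562/63.

22.65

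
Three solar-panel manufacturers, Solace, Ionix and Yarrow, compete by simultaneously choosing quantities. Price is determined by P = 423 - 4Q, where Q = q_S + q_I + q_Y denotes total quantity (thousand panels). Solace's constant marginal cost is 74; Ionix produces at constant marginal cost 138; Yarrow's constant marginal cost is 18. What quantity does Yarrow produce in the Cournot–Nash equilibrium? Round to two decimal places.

36.31

Solace's profit: π_S = (423 - 4Q)q_S - (74q_S). Setting ∂π_S/∂q_S = 0: 349 - 8q_S - 4(q_I + q_Y) = 0.
Ionix's first-order condition: 285 - 8q_I - 4(q_S + q_Y) = 0.
Yarrow's first-order condition: 405 - 8q_Y - 4(q_S + q_I) = 0.
Adding the 3 conditions: 1039 − 8Q − 8Q = 0, i.e. Q = 1039/16.
Back-substituting: q_S = (349 − 1039/4)/4 = 357/16, q_I = (285 − 1039/4)/4 = 101/16, q_Y = (405 − 1039/4)/4 = 581/16.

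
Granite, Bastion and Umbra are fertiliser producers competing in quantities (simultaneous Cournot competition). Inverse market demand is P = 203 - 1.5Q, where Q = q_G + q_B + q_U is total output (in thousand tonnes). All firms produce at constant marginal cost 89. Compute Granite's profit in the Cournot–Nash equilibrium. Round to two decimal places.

A representative firm's profit is π_i = q_i(203 - 1.5Q) - 89q_i.
First-order condition (treating rivals' output as given): 114 - 3q_i - (3/2)·Σ_{j≠i} q_j = 0.
With identical firms every q_j equals q_i, so Σ_{j≠i} q_j = 2q_i and 114 = 6q_i, giving q_i = 19.
Price P = 203 - (3/2)·57 = 235/2.
Granite's profit: (235/2 - 89)·19 = 1083/2.

541.50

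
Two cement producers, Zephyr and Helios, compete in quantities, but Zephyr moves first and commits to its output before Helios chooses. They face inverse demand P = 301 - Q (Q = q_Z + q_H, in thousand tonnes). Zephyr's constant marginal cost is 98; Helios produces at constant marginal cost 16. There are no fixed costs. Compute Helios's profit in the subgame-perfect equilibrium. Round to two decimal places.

12600.06

Solve by backward induction. Given q_Z, the follower Helios maximises π_H = (301 - q_Z - q_H)q_H - 16q_H.
Setting the follower's marginal profit to zero, 285 - q_Z - 2q_H = 0, i.e. q_H = (285 - q_Z)/2.
The leader anticipates this reaction. Substituting into P = 301 - Q gives P = 317/2 - (1/2)q_Z, so π_Z = (317/2 - (1/2)q_Z)q_Z - 98q_Z.
The leader's first-order condition 121/2 - q_Z = 0 yields q_Z = 121/2.
Then q_H = (285 - 121/2)/2 = 449/4.
Price P = 301 - 691/4 = 513/4.
Helios's profit: (513/4 - 16)·(449/4) = 12600.0625.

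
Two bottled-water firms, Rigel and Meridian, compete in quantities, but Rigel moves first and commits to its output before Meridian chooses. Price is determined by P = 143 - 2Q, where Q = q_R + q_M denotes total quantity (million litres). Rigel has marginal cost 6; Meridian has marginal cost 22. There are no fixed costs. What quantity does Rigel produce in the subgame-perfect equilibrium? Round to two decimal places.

38.25

The follower Meridian best-responds to any q_R: π_M = (143 - 2Q)q_M - 22q_M.
Follower FOC: 121 - 2q_R - 4q_M = 0, so q_M(q_R) = (121 - 2q_R)/4.
The leader anticipates this reaction. Substituting into P = 143 - 2Q gives P = 165/2 - q_R, so π_R = (165/2 - q_R)q_R - 6q_R.
The leader's first-order condition 153/2 - 2q_R = 0 yields q_R = 153/4.
Then q_M = (121 - 2·(153/4))/4 = 89/8.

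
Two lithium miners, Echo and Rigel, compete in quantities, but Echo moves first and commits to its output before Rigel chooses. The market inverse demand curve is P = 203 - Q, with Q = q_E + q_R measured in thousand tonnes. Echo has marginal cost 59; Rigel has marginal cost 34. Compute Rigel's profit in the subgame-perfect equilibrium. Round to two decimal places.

Solve by backward induction. Given q_E, the follower Rigel maximises π_R = (203 - q_E - q_R)q_R - 34q_R.
∂π_R/∂q_R = 169 - q_E - 2q_R = 0 gives the reaction function q_R = (169 - q_E)/2.
Echo substitutes q_R(q_E) into its own profit: π_E = q_E(203 - q_E - (169 - q_E)/2) - 59q_E = (237/2 - (1/2)q_E)q_E - 59q_E.
Leader FOC: 119/2 - q_E = 0, so q_E = 119/2.
Then q_R = (169 - 119/2)/2 = 219/4.
Price P = 203 - 457/4 = 355/4.
Rigel's profit: (355/4 - 34)·(219/4) = 2997.5625.

2997.56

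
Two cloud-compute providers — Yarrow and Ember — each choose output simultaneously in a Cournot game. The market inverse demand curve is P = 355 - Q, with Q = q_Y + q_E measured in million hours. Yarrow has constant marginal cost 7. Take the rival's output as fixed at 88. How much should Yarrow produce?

With the rival's output fixed at 88, Yarrow's profit is π_Y = (355 - 88 - q_Y)q_Y - (7q_Y) = (267 - q_Y)q_Y - (7q_Y).
∂π_Y/∂q_Y = 260 - 2q_Y = 0, so q_Y = 130.

130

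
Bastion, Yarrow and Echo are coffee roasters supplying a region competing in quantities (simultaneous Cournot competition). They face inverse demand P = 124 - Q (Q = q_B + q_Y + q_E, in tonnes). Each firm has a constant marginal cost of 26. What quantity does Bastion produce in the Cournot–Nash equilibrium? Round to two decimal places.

24.50

Each firm earns π_i = (124 - Q)q_i - 26q_i.
First-order condition (treating rivals' output as given): 98 - 2q_i - Σ_{j≠i} q_j = 0.
By symmetry each firm produces the same amount; substituting Σ_{j≠i} q_j = 2q_i yields q_i = 98/4 = 49/2.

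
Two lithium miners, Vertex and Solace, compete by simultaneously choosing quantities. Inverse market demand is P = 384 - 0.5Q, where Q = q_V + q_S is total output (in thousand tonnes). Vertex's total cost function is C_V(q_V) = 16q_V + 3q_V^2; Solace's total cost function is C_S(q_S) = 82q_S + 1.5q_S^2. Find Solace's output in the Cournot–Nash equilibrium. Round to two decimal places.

Vertex's profit: π_V = (384 - 0.5Q)q_V - (16q_V + 3q_V²). Setting ∂π_V/∂q_V = 0: 368 - 7q_V - (1/2)(q_S) = 0.
Solace's first-order condition: 302 - 4q_S - (1/2)(q_V) = 0.
Best responses: q_V = (368 - (1/2)q_S)/7, q_S = (302 - (1/2)q_V)/4.
Solving the pair: q_V = 47.6036, q_S = 69.5495.

69.55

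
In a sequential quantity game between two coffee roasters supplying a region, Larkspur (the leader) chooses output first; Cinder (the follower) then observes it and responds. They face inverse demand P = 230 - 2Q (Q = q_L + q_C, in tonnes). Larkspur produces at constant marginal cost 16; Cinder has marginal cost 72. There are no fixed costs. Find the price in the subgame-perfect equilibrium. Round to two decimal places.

Solve by backward induction. Given q_L, the follower Cinder maximises π_C = (230 - 2q_L - 2q_C)q_C - 72q_C.
Follower FOC: 158 - 2q_L - 4q_C = 0, so q_C(q_L) = (158 - 2q_L)/4.
Larkspur substitutes q_C(q_L) into its own profit: π_L = q_L(230 - 2q_L - (158 - 2q_L)/2) - 16q_L = (151 - q_L)q_L - 16q_L.
Leader FOC: 135 - 2q_L = 0, so q_L = 135/2.
Then q_C = (158 - 2·(135/2))/4 = 23/4.
Total output Q = 293/4, so price P = 230 - 2·(293/4) = 167/2.

83.50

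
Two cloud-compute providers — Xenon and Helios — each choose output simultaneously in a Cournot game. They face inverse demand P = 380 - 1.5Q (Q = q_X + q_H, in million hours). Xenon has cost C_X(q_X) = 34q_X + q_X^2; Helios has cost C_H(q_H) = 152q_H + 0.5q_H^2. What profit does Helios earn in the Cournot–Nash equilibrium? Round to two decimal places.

Xenon's profit: π_X = (380 - 1.5Q)q_X - (34q_X + q_X²). Setting ∂π_X/∂q_X = 0: 346 - 5q_X - (3/2)(q_H) = 0.
Helios's first-order condition: 228 - 4q_H - (3/2)(q_X) = 0.
Best responses: q_X = (346 - (3/2)q_H)/5, q_H = (228 - (3/2)q_X)/4.
Solving the pair: q_X = 58.7042, q_H = 34.9859.
Price P = 380 - (3/2)·93.6901 = 239.4648.
Helios's profit: 239.4648·34.9859 - 152·34.9859 - (1/2)·34.9859² = 2448.0286.

2448.03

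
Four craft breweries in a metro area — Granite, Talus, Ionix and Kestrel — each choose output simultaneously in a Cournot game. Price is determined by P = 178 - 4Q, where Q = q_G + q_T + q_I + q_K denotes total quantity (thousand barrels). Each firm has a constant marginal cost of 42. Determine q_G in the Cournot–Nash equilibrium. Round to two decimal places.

6.80

A representative firm's profit is π_i = q_i(178 - 4Q) - 42q_i.
First-order condition (treating rivals' output as given): 136 - 8q_i - 4·Σ_{j≠i} q_j = 0.
With identical firms every q_j equals q_i, so Σ_{j≠i} q_j = 3q_i and 136 = 20q_i, giving q_i = 34/5.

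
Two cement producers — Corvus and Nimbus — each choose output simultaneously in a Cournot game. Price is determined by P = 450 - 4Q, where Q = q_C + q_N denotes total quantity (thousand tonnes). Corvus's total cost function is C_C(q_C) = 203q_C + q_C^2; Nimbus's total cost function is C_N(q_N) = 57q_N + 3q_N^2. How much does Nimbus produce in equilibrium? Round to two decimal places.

23.73

Corvus's profit: π_C = (450 - 4Q)q_C - (203q_C + q_C²). Setting ∂π_C/∂q_C = 0: 247 - 10q_C - 4(q_N) = 0.
Nimbus's first-order condition: 393 - 14q_N - 4(q_C) = 0.
So q_C = (247 - 4q_N)/10 and q_N = (393 - 4q_C)/14.
Substituting one into the other gives q_C = 943/62 and q_N = 1471/62.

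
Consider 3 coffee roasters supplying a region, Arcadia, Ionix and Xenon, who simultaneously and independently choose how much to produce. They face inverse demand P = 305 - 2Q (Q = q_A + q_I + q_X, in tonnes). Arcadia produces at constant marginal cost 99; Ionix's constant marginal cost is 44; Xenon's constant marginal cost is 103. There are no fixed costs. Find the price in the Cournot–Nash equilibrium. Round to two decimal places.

137.75

Arcadia's profit: π_A = (305 - 2Q)q_A - (99q_A). Setting ∂π_A/∂q_A = 0: 206 - 4q_A - 2(q_I + q_X) = 0.
Ionix's profit: π_I = (305 - 2Q)q_I - (44q_I). Setting ∂π_I/∂q_I = 0: 261 - 4q_I - 2(q_A + q_X) = 0.
Xenon's profit: π_X = (305 - 2Q)q_X - (103q_X). Setting ∂π_X/∂q_X = 0: 202 - 4q_X - 2(q_A + q_I) = 0.
Summing all 3 equations gives 669 − 8Q = 0, hence Q = 669/8.
Back-substituting: q_A = (206 − 669/4)/2 = 155/8, q_I = (261 − 669/4)/2 = 375/8, q_X = (202 − 669/4)/2 = 139/8.
Total output Q = 669/8, so price P = 305 - 2·(669/8) = 551/4.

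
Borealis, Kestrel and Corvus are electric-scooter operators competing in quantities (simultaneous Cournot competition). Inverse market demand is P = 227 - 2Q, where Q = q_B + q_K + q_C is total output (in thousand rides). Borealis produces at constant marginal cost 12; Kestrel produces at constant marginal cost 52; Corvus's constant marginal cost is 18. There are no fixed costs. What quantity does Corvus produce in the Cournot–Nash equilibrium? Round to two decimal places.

29.63

Borealis's profit: π_B = (227 - 2Q)q_B - (12q_B). Setting ∂π_B/∂q_B = 0: 215 - 4q_B - 2(q_K + q_C) = 0.
Kestrel's profit: π_K = (227 - 2Q)q_K - (52q_K). Setting ∂π_K/∂q_K = 0: 175 - 4q_K - 2(q_B + q_C) = 0.
Corvus's first-order condition: 209 - 4q_C - 2(q_B + q_K) = 0.
Adding the 3 conditions: 599 − 4Q − 4Q = 0, i.e. Q = 599/8.
Back-substituting: q_B = (215 − 599/4)/2 = 261/8, q_K = (175 − 599/4)/2 = 101/8, q_C = (209 − 599/4)/2 = 237/8.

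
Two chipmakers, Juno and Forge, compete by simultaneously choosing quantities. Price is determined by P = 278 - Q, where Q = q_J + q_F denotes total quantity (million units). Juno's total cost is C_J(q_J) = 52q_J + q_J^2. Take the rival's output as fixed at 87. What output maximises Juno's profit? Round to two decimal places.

34.75

With the rival's output fixed at 87, Juno's profit is π_J = (278 - 87 - q_J)q_J - (52q_J + q_J²) = (191 - q_J)q_J - (52q_J + q_J²).
∂π_J/∂q_J = 139 - 4q_J = 0, so q_J = 139/4.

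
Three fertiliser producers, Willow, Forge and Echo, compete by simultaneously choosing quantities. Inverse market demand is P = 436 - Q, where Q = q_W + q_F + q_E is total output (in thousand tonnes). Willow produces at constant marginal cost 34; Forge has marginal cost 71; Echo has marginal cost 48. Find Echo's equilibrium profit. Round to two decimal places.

9850.56

Willow's profit: π_W = (436 - Q)q_W - (34q_W). Setting ∂π_W/∂q_W = 0: 402 - 2q_W - (q_F + q_E) = 0.
Forge's first-order condition: 365 - 2q_F - (q_W + q_E) = 0.
Echo's profit: π_E = (436 - Q)q_E - (48q_E). Setting ∂π_E/∂q_E = 0: 388 - 2q_E - (q_W + q_F) = 0.
Adding the 3 conditions: 1155 − 2Q − 2Q = 0, i.e. Q = 1155/4.
Back-substituting: q_W = (402 − 1155/4) = 453/4, q_F = (365 − 1155/4) = 305/4, q_E = (388 − 1155/4) = 397/4.
Price P = 436 - 1155/4 = 589/4.
Echo's profit: (589/4 - 48)·(397/4) = 9850.5625.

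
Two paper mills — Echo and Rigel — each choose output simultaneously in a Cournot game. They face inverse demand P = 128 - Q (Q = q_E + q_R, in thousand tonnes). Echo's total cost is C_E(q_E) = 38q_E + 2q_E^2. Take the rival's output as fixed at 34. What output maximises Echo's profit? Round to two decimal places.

With the rival's output fixed at 34, Echo's profit is π_E = (128 - 34 - q_E)q_E - (38q_E + 2q_E²) = (94 - q_E)q_E - (38q_E + 2q_E²).
∂π_E/∂q_E = 56 - 6q_E = 0, so q_E = 28/3.

9.33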